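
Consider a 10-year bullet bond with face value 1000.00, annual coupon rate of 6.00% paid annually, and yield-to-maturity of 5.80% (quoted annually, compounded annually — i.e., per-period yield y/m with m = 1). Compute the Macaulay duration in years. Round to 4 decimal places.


Coupon per period c = face * coupon_rate / m = 60.000000
Periods per year m = 1; per-period yield y/m = 0.058000
Number of cashflows N = 10
Cashflows (t years, CF_t, discount factor 1/(1+y/m)^(m*t), PV):
  t = 1.0000: CF_t = 60.000000, DF = 0.945180, PV = 56.710775
  t = 2.0000: CF_t = 60.000000, DF = 0.893364, PV = 53.601867
  t = 3.0000: CF_t = 60.000000, DF = 0.844390, PV = 50.663390
  t = 4.0000: CF_t = 60.000000, DF = 0.798100, PV = 47.886002
  t = 5.0000: CF_t = 60.000000, DF = 0.754348, PV = 45.260871
  t = 6.0000: CF_t = 60.000000, DF = 0.712994, PV = 42.779652
  t = 7.0000: CF_t = 60.000000, DF = 0.673908, PV = 40.434453
  t = 8.0000: CF_t = 60.000000, DF = 0.636964, PV = 38.217820
  t = 9.0000: CF_t = 60.000000, DF = 0.602045, PV = 36.122703
  t = 10.0000: CF_t = 1060.000000, DF = 0.569041, PV = 603.183132
Price P = sum_t PV_t = 1014.860666
Macaulay numerator sum_t t * PV_t:
  t * PV_t at t = 1.0000: 56.710775
  t * PV_t at t = 2.0000: 107.203734
  t * PV_t at t = 3.0000: 151.990170
  t * PV_t at t = 4.0000: 191.544008
  t * PV_t at t = 5.0000: 226.304357
  t * PV_t at t = 6.0000: 256.677910
  t * PV_t at t = 7.0000: 283.041174
  t * PV_t at t = 8.0000: 305.742559
  t * PV_t at t = 9.0000: 325.104328
  t * PV_t at t = 10.0000: 6031.831324
Macaulay duration D = (sum_t t * PV_t) / P = 7936.150338 / 1014.860666 = 7.819941

Answer: Macaulay duration = 7.8199 years


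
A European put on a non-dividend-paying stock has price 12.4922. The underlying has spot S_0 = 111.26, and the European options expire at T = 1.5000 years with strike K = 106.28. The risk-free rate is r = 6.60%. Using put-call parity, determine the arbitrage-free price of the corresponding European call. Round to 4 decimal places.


Put-call parity: C - P = S_0 * exp(-qT) - K * exp(-rT).
S_0 * exp(-qT) = 111.2600 * 1.00000000 = 111.26000000
K * exp(-rT) = 106.2800 * 0.90574271 = 96.26233501
C = P + S*exp(-qT) - K*exp(-rT)
C = 12.4922 + 111.26000000 - 96.26233501 = 27.4899

Answer: Call price = 27.4899


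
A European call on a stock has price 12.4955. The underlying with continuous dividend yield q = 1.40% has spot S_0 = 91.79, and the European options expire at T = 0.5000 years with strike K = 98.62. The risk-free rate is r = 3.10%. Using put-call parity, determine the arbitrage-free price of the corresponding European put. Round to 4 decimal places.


Answer: Put price = 18.4490

Derivation:
Put-call parity: C - P = S_0 * exp(-qT) - K * exp(-rT).
S_0 * exp(-qT) = 91.7900 * 0.99302444 = 91.14971362
K * exp(-rT) = 98.6200 * 0.98461951 = 97.10317576
P = C - S*exp(-qT) + K*exp(-rT)
P = 12.4955 - 91.14971362 + 97.10317576 = 18.4490


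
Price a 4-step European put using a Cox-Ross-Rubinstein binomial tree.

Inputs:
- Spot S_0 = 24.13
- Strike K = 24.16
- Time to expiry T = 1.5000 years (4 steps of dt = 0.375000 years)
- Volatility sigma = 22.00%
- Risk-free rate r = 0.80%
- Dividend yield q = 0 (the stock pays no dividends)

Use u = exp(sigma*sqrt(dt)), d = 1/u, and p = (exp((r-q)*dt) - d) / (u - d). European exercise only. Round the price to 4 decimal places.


dt = T/N = 0.375000
u = exp(sigma*sqrt(dt)) = 1.144219; d = 1/u = 0.873959
p = (exp((r-q)*dt) - d) / (u - d) = 0.477487
Discount per step: exp(-r*dt) = 0.997004
Stock lattice S(k, i) with i counting down-moves:
  k=0: S(0,0) = 24.1300
  k=1: S(1,0) = 27.6100; S(1,1) = 21.0886
  k=2: S(2,0) = 31.5919; S(2,1) = 24.1300; S(2,2) = 18.4306
  k=3: S(3,0) = 36.1480; S(3,1) = 27.6100; S(3,2) = 21.0886; S(3,3) = 16.1076
  k=4: S(4,0) = 41.3612; S(4,1) = 31.5919; S(4,2) = 24.1300; S(4,3) = 18.4306; S(4,4) = 14.0774
Terminal payoffs V(N, i) = max(K - S_T, 0):
  V(4,0) = 0.000000; V(4,1) = 0.000000; V(4,2) = 0.030000; V(4,3) = 5.729406; V(4,4) = 10.082636
Backward induction: V(k, i) = exp(-r*dt) * [p * V(k+1, i) + (1-p) * V(k+1, i+1)].
  V(3,0) = exp(-r*dt) * [p*0.000000 + (1-p)*0.000000] = 0.000000
  V(3,1) = exp(-r*dt) * [p*0.000000 + (1-p)*0.030000] = 0.015628
  V(3,2) = exp(-r*dt) * [p*0.030000 + (1-p)*5.729406] = 2.999000
  V(3,3) = exp(-r*dt) * [p*5.729406 + (1-p)*10.082636] = 7.980047
  V(2,0) = exp(-r*dt) * [p*0.000000 + (1-p)*0.015628] = 0.008142
  V(2,1) = exp(-r*dt) * [p*0.015628 + (1-p)*2.999000] = 1.569761
  V(2,2) = exp(-r*dt) * [p*2.999000 + (1-p)*7.980047] = 5.584880
  V(1,0) = exp(-r*dt) * [p*0.008142 + (1-p)*1.569761] = 0.821639
  V(1,1) = exp(-r*dt) * [p*1.569761 + (1-p)*5.584880] = 3.656724
  V(0,0) = exp(-r*dt) * [p*0.821639 + (1-p)*3.656724] = 2.296108

Answer: Price = V(0,0) = 2.2961


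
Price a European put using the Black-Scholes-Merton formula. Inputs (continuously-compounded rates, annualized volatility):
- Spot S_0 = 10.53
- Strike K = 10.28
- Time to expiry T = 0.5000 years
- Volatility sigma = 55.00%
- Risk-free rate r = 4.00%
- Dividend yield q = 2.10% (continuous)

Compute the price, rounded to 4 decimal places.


Answer: Price = 1.4141

Derivation:
d1 = (ln(S/K) + (r - q + 0.5*sigma^2) * T) / (sigma * sqrt(T)) = 0.28066499
d2 = d1 - sigma * sqrt(T) = -0.10824374
exp(-rT) = 0.98019867; exp(-qT) = 0.98955493
P = K * exp(-rT) * N(-d2) - S_0 * exp(-qT) * N(-d1)
N(-d1) = 0.38948368; N(-d2) = 0.54309882
P = 10.2800 * 0.98019867 * 0.54309882 - 10.5300 * 0.98955493 * 0.38948368 = 1.4141


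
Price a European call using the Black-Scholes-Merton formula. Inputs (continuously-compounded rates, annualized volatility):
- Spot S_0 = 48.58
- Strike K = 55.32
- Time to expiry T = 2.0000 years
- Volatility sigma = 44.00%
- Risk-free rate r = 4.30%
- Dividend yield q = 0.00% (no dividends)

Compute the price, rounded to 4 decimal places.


Answer: Price = 11.0729

Derivation:
d1 = (ln(S/K) + (r - q + 0.5*sigma^2) * T) / (sigma * sqrt(T)) = 0.24054072
d2 = d1 - sigma * sqrt(T) = -0.38171325
exp(-rT) = 0.91759423; exp(-qT) = 1.00000000
C = S_0 * exp(-qT) * N(d1) - K * exp(-rT) * N(d2)
N(d1) = 0.59504445; N(d2) = 0.35133704
C = 48.5800 * 1.00000000 * 0.59504445 - 55.3200 * 0.91759423 * 0.35133704 = 11.0729


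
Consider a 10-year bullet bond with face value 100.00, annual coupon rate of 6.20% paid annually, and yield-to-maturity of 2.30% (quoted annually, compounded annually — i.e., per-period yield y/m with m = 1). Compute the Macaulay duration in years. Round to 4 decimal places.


Coupon per period c = face * coupon_rate / m = 6.200000
Periods per year m = 1; per-period yield y/m = 0.023000
Number of cashflows N = 10
Cashflows (t years, CF_t, discount factor 1/(1+y/m)^(m*t), PV):
  t = 1.0000: CF_t = 6.200000, DF = 0.977517, PV = 6.060606
  t = 2.0000: CF_t = 6.200000, DF = 0.955540, PV = 5.924346
  t = 3.0000: CF_t = 6.200000, DF = 0.934056, PV = 5.791150
  t = 4.0000: CF_t = 6.200000, DF = 0.913056, PV = 5.660948
  t = 5.0000: CF_t = 6.200000, DF = 0.892528, PV = 5.533673
  t = 6.0000: CF_t = 6.200000, DF = 0.872461, PV = 5.409260
  t = 7.0000: CF_t = 6.200000, DF = 0.852846, PV = 5.287645
  t = 8.0000: CF_t = 6.200000, DF = 0.833671, PV = 5.168763
  t = 9.0000: CF_t = 6.200000, DF = 0.814928, PV = 5.052554
  t = 10.0000: CF_t = 106.200000, DF = 0.796606, PV = 84.599575
Price P = sum_t PV_t = 134.488520
Macaulay numerator sum_t t * PV_t:
  t * PV_t at t = 1.0000: 6.060606
  t * PV_t at t = 2.0000: 11.848692
  t * PV_t at t = 3.0000: 17.373449
  t * PV_t at t = 4.0000: 22.643791
  t * PV_t at t = 5.0000: 27.668367
  t * PV_t at t = 6.0000: 32.455562
  t * PV_t at t = 7.0000: 37.013512
  t * PV_t at t = 8.0000: 41.350104
  t * PV_t at t = 9.0000: 45.472988
  t * PV_t at t = 10.0000: 845.995747
Macaulay duration D = (sum_t t * PV_t) / P = 1087.882819 / 134.488520 = 8.089039

Answer: Macaulay duration = 8.0890 years


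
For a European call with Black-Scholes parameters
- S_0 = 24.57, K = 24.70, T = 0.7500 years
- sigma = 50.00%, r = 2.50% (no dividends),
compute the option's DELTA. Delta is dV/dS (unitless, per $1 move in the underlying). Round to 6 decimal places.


d1 = 0.2476207798; d2 = -0.1853919221
phi(d1) = 0.3868970823; exp(-qT) = 1.0000000000; exp(-rT) = 0.9814246877
N(d1) = 0.5977860843
Delta = exp(-qT) * N(d1) = 1.0000000000 * 0.5977860843 = 0.597786

Answer: Delta = 0.597786


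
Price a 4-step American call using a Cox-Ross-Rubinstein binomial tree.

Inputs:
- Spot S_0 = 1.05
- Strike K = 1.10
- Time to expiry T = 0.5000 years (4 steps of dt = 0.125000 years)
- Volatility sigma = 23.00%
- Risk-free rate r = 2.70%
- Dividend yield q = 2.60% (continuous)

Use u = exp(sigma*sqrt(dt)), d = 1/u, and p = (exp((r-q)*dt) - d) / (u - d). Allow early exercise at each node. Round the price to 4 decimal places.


Answer: Price = V(0,0) = 0.0495

Derivation:
dt = T/N = 0.125000
u = exp(sigma*sqrt(dt)) = 1.084715; d = 1/u = 0.921901
p = (exp((r-q)*dt) - d) / (u - d) = 0.480450
Discount per step: exp(-r*dt) = 0.996631
Stock lattice S(k, i) with i counting down-moves:
  k=0: S(0,0) = 1.0500
  k=1: S(1,0) = 1.1390; S(1,1) = 0.9680
  k=2: S(2,0) = 1.2354; S(2,1) = 1.0500; S(2,2) = 0.8924
  k=3: S(3,0) = 1.3401; S(3,1) = 1.1390; S(3,2) = 0.9680; S(3,3) = 0.8227
  k=4: S(4,0) = 1.4536; S(4,1) = 1.2354; S(4,2) = 1.0500; S(4,3) = 0.8924; S(4,4) = 0.7584
Terminal payoffs V(N, i) = max(S_T - K, 0):
  V(4,0) = 0.353623; V(4,1) = 0.135437; V(4,2) = 0.000000; V(4,3) = 0.000000; V(4,4) = 0.000000
Backward induction: V(k, i) = exp(-r*dt) * [p * V(k+1, i) + (1-p) * V(k+1, i+1)]; then take max(V_cont, immediate exercise) for American.
  V(3,0) = exp(-r*dt) * [p*0.353623 + (1-p)*0.135437] = 0.239455; exercise = 0.240097; V(3,0) = max -> 0.240097
  V(3,1) = exp(-r*dt) * [p*0.135437 + (1-p)*0.000000] = 0.064851; exercise = 0.038951; V(3,1) = max -> 0.064851
  V(3,2) = exp(-r*dt) * [p*0.000000 + (1-p)*0.000000] = 0.000000; exercise = 0.000000; V(3,2) = max -> 0.000000
  V(3,3) = exp(-r*dt) * [p*0.000000 + (1-p)*0.000000] = 0.000000; exercise = 0.000000; V(3,3) = max -> 0.000000
  V(2,0) = exp(-r*dt) * [p*0.240097 + (1-p)*0.064851] = 0.148546; exercise = 0.135437; V(2,0) = max -> 0.148546
  V(2,1) = exp(-r*dt) * [p*0.064851 + (1-p)*0.000000] = 0.031053; exercise = 0.000000; V(2,1) = max -> 0.031053
  V(2,2) = exp(-r*dt) * [p*0.000000 + (1-p)*0.000000] = 0.000000; exercise = 0.000000; V(2,2) = max -> 0.000000
  V(1,0) = exp(-r*dt) * [p*0.148546 + (1-p)*0.031053] = 0.087208; exercise = 0.038951; V(1,0) = max -> 0.087208
  V(1,1) = exp(-r*dt) * [p*0.031053 + (1-p)*0.000000] = 0.014869; exercise = 0.000000; V(1,1) = max -> 0.014869
  V(0,0) = exp(-r*dt) * [p*0.087208 + (1-p)*0.014869] = 0.049457; exercise = 0.000000; V(0,0) = max -> 0.049457


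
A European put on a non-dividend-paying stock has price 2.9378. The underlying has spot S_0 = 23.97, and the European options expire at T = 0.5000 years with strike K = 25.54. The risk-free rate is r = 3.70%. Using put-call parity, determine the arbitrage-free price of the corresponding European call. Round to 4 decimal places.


Put-call parity: C - P = S_0 * exp(-qT) - K * exp(-rT).
S_0 * exp(-qT) = 23.9700 * 1.00000000 = 23.97000000
K * exp(-rT) = 25.5400 * 0.98167007 = 25.07185371
C = P + S*exp(-qT) - K*exp(-rT)
C = 2.9378 + 23.97000000 - 25.07185371 = 1.8359

Answer: Call price = 1.8359


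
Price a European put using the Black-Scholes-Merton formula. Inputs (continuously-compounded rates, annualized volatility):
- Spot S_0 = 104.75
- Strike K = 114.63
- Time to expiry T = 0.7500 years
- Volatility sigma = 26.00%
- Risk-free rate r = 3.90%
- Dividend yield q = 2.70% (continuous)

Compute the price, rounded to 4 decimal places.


d1 = (ln(S/K) + (r - q + 0.5*sigma^2) * T) / (sigma * sqrt(T)) = -0.24774096
d2 = d1 - sigma * sqrt(T) = -0.47290757
exp(-rT) = 0.97117364; exp(-qT) = 0.97995365
P = K * exp(-rT) * N(-d2) - S_0 * exp(-qT) * N(-d1)
N(-d1) = 0.59783258; N(-d2) = 0.68186044
P = 114.6300 * 0.97117364 * 0.68186044 - 104.7500 * 0.97995365 * 0.59783258 = 14.5409

Answer: Price = 14.5409


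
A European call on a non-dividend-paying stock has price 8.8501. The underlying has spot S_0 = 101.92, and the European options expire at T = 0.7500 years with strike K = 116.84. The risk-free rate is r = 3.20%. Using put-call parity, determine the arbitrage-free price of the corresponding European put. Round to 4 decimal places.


Put-call parity: C - P = S_0 * exp(-qT) - K * exp(-rT).
S_0 * exp(-qT) = 101.9200 * 1.00000000 = 101.92000000
K * exp(-rT) = 116.8400 * 0.97628571 = 114.06922233
P = C - S*exp(-qT) + K*exp(-rT)
P = 8.8501 - 101.92000000 + 114.06922233 = 20.9993

Answer: Put price = 20.9993


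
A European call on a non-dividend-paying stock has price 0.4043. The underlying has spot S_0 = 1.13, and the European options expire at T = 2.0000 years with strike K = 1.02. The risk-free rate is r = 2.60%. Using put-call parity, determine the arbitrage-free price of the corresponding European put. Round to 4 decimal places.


Put-call parity: C - P = S_0 * exp(-qT) - K * exp(-rT).
S_0 * exp(-qT) = 1.1300 * 1.00000000 = 1.13000000
K * exp(-rT) = 1.0200 * 0.94932887 = 0.96831544
P = C - S*exp(-qT) + K*exp(-rT)
P = 0.4043 - 1.13000000 + 0.96831544 = 0.2426

Answer: Put price = 0.2426


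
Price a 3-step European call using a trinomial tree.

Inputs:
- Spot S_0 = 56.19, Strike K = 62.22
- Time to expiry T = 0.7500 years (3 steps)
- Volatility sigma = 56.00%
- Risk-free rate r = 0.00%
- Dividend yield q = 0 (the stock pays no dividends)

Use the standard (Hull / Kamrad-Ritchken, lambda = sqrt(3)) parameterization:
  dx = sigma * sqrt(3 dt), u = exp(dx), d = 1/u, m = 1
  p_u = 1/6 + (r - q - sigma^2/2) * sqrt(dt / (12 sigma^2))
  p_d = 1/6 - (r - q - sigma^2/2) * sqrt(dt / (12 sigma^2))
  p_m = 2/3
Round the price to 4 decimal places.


Answer: Price = V(0,0) = 8.2768

Derivation:
dt = T/N = 0.250000; dx = sigma*sqrt(3*dt) = 0.484974
u = exp(dx) = 1.624133; d = 1/u = 0.615713
p_u = 0.126252, p_m = 0.666667, p_d = 0.207081
Discount per step: exp(-r*dt) = 1.000000
Stock lattice S(k, j) with j the centered position index:
  k=0: S(0,+0) = 56.1900
  k=1: S(1,-1) = 34.5969; S(1,+0) = 56.1900; S(1,+1) = 91.2600
  k=2: S(2,-2) = 21.3018; S(2,-1) = 34.5969; S(2,+0) = 56.1900; S(2,+1) = 91.2600; S(2,+2) = 148.2185
  k=3: S(3,-3) = 13.1158; S(3,-2) = 21.3018; S(3,-1) = 34.5969; S(3,+0) = 56.1900; S(3,+1) = 91.2600; S(3,+2) = 148.2185; S(3,+3) = 240.7265
Terminal payoffs V(N, j) = max(S_T - K, 0):
  V(3,-3) = 0.000000; V(3,-2) = 0.000000; V(3,-1) = 0.000000; V(3,+0) = 0.000000; V(3,+1) = 29.040042; V(3,+2) = 85.998459; V(3,+3) = 178.506512
Backward induction: V(k, j) = exp(-r*dt) * [p_u * V(k+1, j+1) + p_m * V(k+1, j) + p_d * V(k+1, j-1)]
  V(2,-2) = exp(-r*dt) * [p_u*0.000000 + p_m*0.000000 + p_d*0.000000] = 0.000000
  V(2,-1) = exp(-r*dt) * [p_u*0.000000 + p_m*0.000000 + p_d*0.000000] = 0.000000
  V(2,+0) = exp(-r*dt) * [p_u*29.040042 + p_m*0.000000 + p_d*0.000000] = 3.666368
  V(2,+1) = exp(-r*dt) * [p_u*85.998459 + p_m*29.040042 + p_d*0.000000] = 30.217518
  V(2,+2) = exp(-r*dt) * [p_u*178.506512 + p_m*85.998459 + p_d*29.040042] = 85.882783
  V(1,-1) = exp(-r*dt) * [p_u*3.666368 + p_m*0.000000 + p_d*0.000000] = 0.462887
  V(1,+0) = exp(-r*dt) * [p_u*30.217518 + p_m*3.666368 + p_d*0.000000] = 6.259272
  V(1,+1) = exp(-r*dt) * [p_u*85.882783 + p_m*30.217518 + p_d*3.666368] = 31.747133
  V(0,+0) = exp(-r*dt) * [p_u*31.747133 + p_m*6.259272 + p_d*0.462887] = 8.276847


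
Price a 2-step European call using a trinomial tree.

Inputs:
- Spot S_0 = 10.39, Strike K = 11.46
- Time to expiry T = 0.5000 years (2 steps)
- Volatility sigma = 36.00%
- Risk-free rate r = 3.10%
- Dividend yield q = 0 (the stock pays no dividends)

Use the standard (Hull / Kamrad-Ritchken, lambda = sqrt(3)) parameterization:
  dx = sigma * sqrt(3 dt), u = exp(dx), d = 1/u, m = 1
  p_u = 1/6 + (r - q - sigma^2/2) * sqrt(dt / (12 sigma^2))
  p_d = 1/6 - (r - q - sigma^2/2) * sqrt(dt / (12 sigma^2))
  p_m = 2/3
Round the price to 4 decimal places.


dt = T/N = 0.250000; dx = sigma*sqrt(3*dt) = 0.311769
u = exp(dx) = 1.365839; d = 1/u = 0.732151
p_u = 0.153115, p_m = 0.666667, p_d = 0.180218
Discount per step: exp(-r*dt) = 0.992280
Stock lattice S(k, j) with j the centered position index:
  k=0: S(0,+0) = 10.3900
  k=1: S(1,-1) = 7.6070; S(1,+0) = 10.3900; S(1,+1) = 14.1911
  k=2: S(2,-2) = 5.5695; S(2,-1) = 7.6070; S(2,+0) = 10.3900; S(2,+1) = 14.1911; S(2,+2) = 19.3827
Terminal payoffs V(N, j) = max(S_T - K, 0):
  V(2,-2) = 0.000000; V(2,-1) = 0.000000; V(2,+0) = 0.000000; V(2,+1) = 2.731071; V(2,+2) = 7.922723
Backward induction: V(k, j) = exp(-r*dt) * [p_u * V(k+1, j+1) + p_m * V(k+1, j) + p_d * V(k+1, j-1)]
  V(1,-1) = exp(-r*dt) * [p_u*0.000000 + p_m*0.000000 + p_d*0.000000] = 0.000000
  V(1,+0) = exp(-r*dt) * [p_u*2.731071 + p_m*0.000000 + p_d*0.000000] = 0.414940
  V(1,+1) = exp(-r*dt) * [p_u*7.922723 + p_m*2.731071 + p_d*0.000000] = 3.010380
  V(0,+0) = exp(-r*dt) * [p_u*3.010380 + p_m*0.414940 + p_d*0.000000] = 0.731867

Answer: Price = V(0,0) = 0.7319


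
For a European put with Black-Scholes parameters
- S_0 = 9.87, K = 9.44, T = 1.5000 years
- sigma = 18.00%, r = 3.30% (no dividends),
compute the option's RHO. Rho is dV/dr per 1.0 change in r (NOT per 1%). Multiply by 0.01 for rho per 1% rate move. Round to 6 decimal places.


d1 = 0.5368187106; d2 = 0.3163646338
phi(d1) = 0.3454091242; exp(-qT) = 1.0000000000; exp(-rT) = 0.9517051581
N(-d2) = 0.3758628788
Rho = -K*T*exp(-rT)*N(-d2) = -9.4400 * 1.5000 * 0.9517051581 * 0.3758628788 = -5.065183

Answer: Rho = -5.065183


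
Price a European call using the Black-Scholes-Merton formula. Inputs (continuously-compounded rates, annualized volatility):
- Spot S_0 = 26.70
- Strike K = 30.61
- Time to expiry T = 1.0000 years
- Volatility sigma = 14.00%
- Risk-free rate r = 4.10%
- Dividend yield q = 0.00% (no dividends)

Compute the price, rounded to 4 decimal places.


d1 = (ln(S/K) + (r - q + 0.5*sigma^2) * T) / (sigma * sqrt(T)) = -0.61330848
d2 = d1 - sigma * sqrt(T) = -0.75330848
exp(-rT) = 0.95982913; exp(-qT) = 1.00000000
C = S_0 * exp(-qT) * N(d1) - K * exp(-rT) * N(d2)
N(d1) = 0.26983619; N(d2) = 0.22563228
C = 26.7000 * 1.00000000 * 0.26983619 - 30.6100 * 0.95982913 * 0.22563228 = 0.5755

Answer: Price = 0.5755


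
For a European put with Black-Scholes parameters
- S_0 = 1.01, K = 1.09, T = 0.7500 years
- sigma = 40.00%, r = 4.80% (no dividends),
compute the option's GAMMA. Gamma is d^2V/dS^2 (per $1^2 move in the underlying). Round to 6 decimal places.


d1 = 0.0570786796; d2 = -0.2893314819
phi(d1) = 0.3982929373; exp(-qT) = 1.0000000000; exp(-rT) = 0.9646402935
Gamma = exp(-qT) * phi(d1) / (S * sigma * sqrt(T)) = 1.0000000000 * 0.3982929373 / (1.0100 * 0.4000 * 0.8660254038) = 1.138389

Answer: Gamma = 1.138389


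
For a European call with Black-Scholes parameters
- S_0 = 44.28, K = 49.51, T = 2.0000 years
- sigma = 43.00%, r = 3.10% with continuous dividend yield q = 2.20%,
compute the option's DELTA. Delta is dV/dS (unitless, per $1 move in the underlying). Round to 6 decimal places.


d1 = 0.1500685132; d2 = -0.4580433186
phi(d1) = 0.3944752759; exp(-qT) = 0.9569539575; exp(-rT) = 0.9398828868
N(d1) = 0.5596447193
Delta = exp(-qT) * N(d1) = 0.9569539575 * 0.5596447193 = 0.535554

Answer: Delta = 0.535554


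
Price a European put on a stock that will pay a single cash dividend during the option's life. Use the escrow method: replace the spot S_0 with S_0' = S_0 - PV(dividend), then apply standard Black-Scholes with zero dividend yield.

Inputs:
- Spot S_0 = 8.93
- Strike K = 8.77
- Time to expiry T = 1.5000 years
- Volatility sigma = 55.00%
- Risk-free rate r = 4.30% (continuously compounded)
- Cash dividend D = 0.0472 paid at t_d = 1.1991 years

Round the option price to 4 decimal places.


PV(D) = D * exp(-r * t_d) = 0.0472 * 0.94974543 = 0.04482798
S_0' = S_0 - PV(D) = 8.9300 - 0.04482798 = 8.88517202
d1 = (ln(S_0'/K) + (r + sigma^2/2)*T) / (sigma*sqrt(T)) = 0.45192643
d2 = d1 - sigma*sqrt(T) = -0.22168325
exp(-rT) = 0.93753611
N(-d1) = 0.32566099; N(-d2) = 0.58771977
P = K * exp(-rT) * N(-d2) - S_0' * N(-d1) = 8.7700 * 0.93753611 * 0.58771977 - 8.88517202 * 0.32566099 = 1.9388

Answer: Price = 1.9388


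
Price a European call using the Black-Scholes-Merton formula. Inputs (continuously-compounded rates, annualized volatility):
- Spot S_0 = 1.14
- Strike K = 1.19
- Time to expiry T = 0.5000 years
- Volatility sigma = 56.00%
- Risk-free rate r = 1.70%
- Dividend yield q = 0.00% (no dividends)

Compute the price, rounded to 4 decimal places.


Answer: Price = 0.1628

Derivation:
d1 = (ln(S/K) + (r - q + 0.5*sigma^2) * T) / (sigma * sqrt(T)) = 0.11105353
d2 = d1 - sigma * sqrt(T) = -0.28492627
exp(-rT) = 0.99153602; exp(-qT) = 1.00000000
C = S_0 * exp(-qT) * N(d1) - K * exp(-rT) * N(d2)
N(d1) = 0.54421305; N(d2) = 0.38785032
C = 1.1400 * 1.00000000 * 0.54421305 - 1.1900 * 0.99153602 * 0.38785032 = 0.1628


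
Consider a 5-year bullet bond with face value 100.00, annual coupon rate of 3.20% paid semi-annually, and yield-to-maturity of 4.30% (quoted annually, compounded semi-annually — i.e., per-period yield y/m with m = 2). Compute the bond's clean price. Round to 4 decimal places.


Answer: Price = 95.0981

Derivation:
Coupon per period c = face * coupon_rate / m = 1.600000
Periods per year m = 2; per-period yield y/m = 0.021500
Number of cashflows N = 10
Cashflows (t years, CF_t, discount factor 1/(1+y/m)^(m*t), PV):
  t = 0.5000: CF_t = 1.600000, DF = 0.978953, PV = 1.566324
  t = 1.0000: CF_t = 1.600000, DF = 0.958348, PV = 1.533357
  t = 1.5000: CF_t = 1.600000, DF = 0.938177, PV = 1.501084
  t = 2.0000: CF_t = 1.600000, DF = 0.918431, PV = 1.469490
  t = 2.5000: CF_t = 1.600000, DF = 0.899100, PV = 1.438560
  t = 3.0000: CF_t = 1.600000, DF = 0.880177, PV = 1.408282
  t = 3.5000: CF_t = 1.600000, DF = 0.861651, PV = 1.378642
  t = 4.0000: CF_t = 1.600000, DF = 0.843515, PV = 1.349625
  t = 4.5000: CF_t = 1.600000, DF = 0.825762, PV = 1.321218
  t = 5.0000: CF_t = 101.600000, DF = 0.808381, PV = 82.131546
Price P = sum_t PV_t = 95.098128


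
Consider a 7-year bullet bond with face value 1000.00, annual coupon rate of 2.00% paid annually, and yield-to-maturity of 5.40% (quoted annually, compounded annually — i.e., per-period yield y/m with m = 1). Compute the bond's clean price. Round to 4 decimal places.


Answer: Price = 806.0837

Derivation:
Coupon per period c = face * coupon_rate / m = 20.000000
Periods per year m = 1; per-period yield y/m = 0.054000
Number of cashflows N = 7
Cashflows (t years, CF_t, discount factor 1/(1+y/m)^(m*t), PV):
  t = 1.0000: CF_t = 20.000000, DF = 0.948767, PV = 18.975332
  t = 2.0000: CF_t = 20.000000, DF = 0.900158, PV = 18.003161
  t = 3.0000: CF_t = 20.000000, DF = 0.854040, PV = 17.080798
  t = 4.0000: CF_t = 20.000000, DF = 0.810285, PV = 16.205691
  t = 5.0000: CF_t = 20.000000, DF = 0.768771, PV = 15.375418
  t = 6.0000: CF_t = 20.000000, DF = 0.729384, PV = 14.587683
  t = 7.0000: CF_t = 1020.000000, DF = 0.692015, PV = 705.855650
Price P = sum_t PV_t = 806.083735


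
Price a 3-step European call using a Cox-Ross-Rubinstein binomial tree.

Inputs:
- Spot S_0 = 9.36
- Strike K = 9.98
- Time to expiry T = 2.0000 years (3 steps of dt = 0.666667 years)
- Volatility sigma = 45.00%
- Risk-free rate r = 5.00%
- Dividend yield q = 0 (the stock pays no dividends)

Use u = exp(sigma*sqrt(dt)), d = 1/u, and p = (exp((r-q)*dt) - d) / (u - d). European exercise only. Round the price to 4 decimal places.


dt = T/N = 0.666667
u = exp(sigma*sqrt(dt)) = 1.444009; d = 1/u = 0.692516
p = (exp((r-q)*dt) - d) / (u - d) = 0.454267
Discount per step: exp(-r*dt) = 0.967216
Stock lattice S(k, i) with i counting down-moves:
  k=0: S(0,0) = 9.3600
  k=1: S(1,0) = 13.5159; S(1,1) = 6.4820
  k=2: S(2,0) = 19.5171; S(2,1) = 9.3600; S(2,2) = 4.4889
  k=3: S(3,0) = 28.1829; S(3,1) = 13.5159; S(3,2) = 6.4820; S(3,3) = 3.1086
Terminal payoffs V(N, i) = max(S_T - K, 0):
  V(3,0) = 18.202907; V(3,1) = 3.535927; V(3,2) = 0.000000; V(3,3) = 0.000000
Backward induction: V(k, i) = exp(-r*dt) * [p * V(k+1, i) + (1-p) * V(k+1, i+1)].
  V(2,0) = exp(-r*dt) * [p*18.202907 + (1-p)*3.535927] = 9.864307
  V(2,1) = exp(-r*dt) * [p*3.535927 + (1-p)*0.000000] = 1.553597
  V(2,2) = exp(-r*dt) * [p*0.000000 + (1-p)*0.000000] = 0.000000
  V(1,0) = exp(-r*dt) * [p*9.864307 + (1-p)*1.553597] = 5.154181
  V(1,1) = exp(-r*dt) * [p*1.553597 + (1-p)*0.000000] = 0.682611
  V(0,0) = exp(-r*dt) * [p*5.154181 + (1-p)*0.682611] = 2.624928

Answer: Price = V(0,0) = 2.6249


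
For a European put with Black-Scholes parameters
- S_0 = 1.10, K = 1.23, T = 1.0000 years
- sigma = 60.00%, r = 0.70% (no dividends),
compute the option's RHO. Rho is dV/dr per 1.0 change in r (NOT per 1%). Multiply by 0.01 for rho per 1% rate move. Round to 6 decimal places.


d1 = 0.1254933507; d2 = -0.4745066493
phi(d1) = 0.3958132287; exp(-qT) = 1.0000000000; exp(-rT) = 0.9930244429
N(-d2) = 0.6824306713
Rho = -K*T*exp(-rT)*N(-d2) = -1.2300 * 1.0000 * 0.9930244429 * 0.6824306713 = -0.833535

Answer: Rho = -0.833535


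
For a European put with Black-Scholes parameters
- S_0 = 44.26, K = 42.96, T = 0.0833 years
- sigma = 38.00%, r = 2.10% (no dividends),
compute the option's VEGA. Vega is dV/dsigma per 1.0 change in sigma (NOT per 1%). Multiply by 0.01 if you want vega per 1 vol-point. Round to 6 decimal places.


d1 = 0.3426084173; d2 = 0.2329338076
phi(d1) = 0.3762020936; exp(-qT) = 1.0000000000; exp(-rT) = 0.9982522291
Vega = S * exp(-qT) * phi(d1) * sqrt(T) = 44.2600 * 1.0000000000 * 0.3762020936 * 0.2886173938 = 4.805683

Answer: Vega = 4.805683


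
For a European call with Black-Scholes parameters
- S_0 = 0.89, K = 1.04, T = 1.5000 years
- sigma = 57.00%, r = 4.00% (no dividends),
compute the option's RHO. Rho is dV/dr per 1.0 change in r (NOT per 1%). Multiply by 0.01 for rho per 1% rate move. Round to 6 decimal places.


Answer: Rho = 0.460443

Derivation:
d1 = 0.2118886991; d2 = -0.4862158776
phi(d1) = 0.3900864321; exp(-qT) = 1.0000000000; exp(-rT) = 0.9417645336
N(d2) = 0.3134070576
Rho = K*T*exp(-rT)*N(d2) = 1.0400 * 1.5000 * 0.9417645336 * 0.3134070576 = 0.460443


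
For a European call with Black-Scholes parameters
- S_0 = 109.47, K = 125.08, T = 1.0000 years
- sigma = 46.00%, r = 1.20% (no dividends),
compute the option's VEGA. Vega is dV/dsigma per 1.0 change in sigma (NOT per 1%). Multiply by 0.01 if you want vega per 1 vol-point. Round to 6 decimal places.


Answer: Vega = 43.647416

Derivation:
d1 = -0.0337021597; d2 = -0.4937021597
phi(d1) = 0.3987157783; exp(-qT) = 1.0000000000; exp(-rT) = 0.9880717129
Vega = S * exp(-qT) * phi(d1) * sqrt(T) = 109.4700 * 1.0000000000 * 0.3987157783 * 1.0000000000 = 43.647416


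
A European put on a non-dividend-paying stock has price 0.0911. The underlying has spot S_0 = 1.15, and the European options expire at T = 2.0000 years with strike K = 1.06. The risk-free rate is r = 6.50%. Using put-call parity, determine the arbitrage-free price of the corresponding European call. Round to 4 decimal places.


Put-call parity: C - P = S_0 * exp(-qT) - K * exp(-rT).
S_0 * exp(-qT) = 1.1500 * 1.00000000 = 1.15000000
K * exp(-rT) = 1.0600 * 0.87809543 = 0.93078116
C = P + S*exp(-qT) - K*exp(-rT)
C = 0.0911 + 1.15000000 - 0.93078116 = 0.3103

Answer: Call price = 0.3103


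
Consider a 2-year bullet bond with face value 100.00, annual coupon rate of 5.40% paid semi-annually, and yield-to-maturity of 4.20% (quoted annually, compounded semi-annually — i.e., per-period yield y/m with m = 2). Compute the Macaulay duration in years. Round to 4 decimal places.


Coupon per period c = face * coupon_rate / m = 2.700000
Periods per year m = 2; per-period yield y/m = 0.021000
Number of cashflows N = 4
Cashflows (t years, CF_t, discount factor 1/(1+y/m)^(m*t), PV):
  t = 0.5000: CF_t = 2.700000, DF = 0.979432, PV = 2.644466
  t = 1.0000: CF_t = 2.700000, DF = 0.959287, PV = 2.590075
  t = 1.5000: CF_t = 2.700000, DF = 0.939556, PV = 2.536802
  t = 2.0000: CF_t = 102.700000, DF = 0.920231, PV = 94.507761
Price P = sum_t PV_t = 102.279104
Macaulay numerator sum_t t * PV_t:
  t * PV_t at t = 0.5000: 1.322233
  t * PV_t at t = 1.0000: 2.590075
  t * PV_t at t = 1.5000: 3.805203
  t * PV_t at t = 2.0000: 189.015522
Macaulay duration D = (sum_t t * PV_t) / P = 196.733033 / 102.279104 = 1.923492

Answer: Macaulay duration = 1.9235 years


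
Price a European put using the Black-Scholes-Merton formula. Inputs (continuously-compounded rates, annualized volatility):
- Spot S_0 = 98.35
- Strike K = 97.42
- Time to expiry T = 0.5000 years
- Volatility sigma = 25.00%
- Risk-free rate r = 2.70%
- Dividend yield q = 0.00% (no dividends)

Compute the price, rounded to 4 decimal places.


d1 = (ln(S/K) + (r - q + 0.5*sigma^2) * T) / (sigma * sqrt(T)) = 0.21850175
d2 = d1 - sigma * sqrt(T) = 0.04172505
exp(-rT) = 0.98659072; exp(-qT) = 1.00000000
P = K * exp(-rT) * N(-d2) - S_0 * exp(-qT) * N(-d1)
N(-d1) = 0.41351910; N(-d2) = 0.48335894
P = 97.4200 * 0.98659072 * 0.48335894 - 98.3500 * 1.00000000 * 0.41351910 = 5.7878

Answer: Price = 5.7878


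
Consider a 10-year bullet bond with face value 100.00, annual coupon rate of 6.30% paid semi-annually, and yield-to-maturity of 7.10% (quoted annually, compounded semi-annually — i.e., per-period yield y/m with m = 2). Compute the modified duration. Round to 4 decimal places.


Coupon per period c = face * coupon_rate / m = 3.150000
Periods per year m = 2; per-period yield y/m = 0.035500
Number of cashflows N = 20
Cashflows (t years, CF_t, discount factor 1/(1+y/m)^(m*t), PV):
  t = 0.5000: CF_t = 3.150000, DF = 0.965717, PV = 3.042009
  t = 1.0000: CF_t = 3.150000, DF = 0.932609, PV = 2.937720
  t = 1.5000: CF_t = 3.150000, DF = 0.900637, PV = 2.837006
  t = 2.0000: CF_t = 3.150000, DF = 0.869760, PV = 2.739745
  t = 2.5000: CF_t = 3.150000, DF = 0.839942, PV = 2.645818
  t = 3.0000: CF_t = 3.150000, DF = 0.811147, PV = 2.555112
  t = 3.5000: CF_t = 3.150000, DF = 0.783338, PV = 2.467515
  t = 4.0000: CF_t = 3.150000, DF = 0.756483, PV = 2.382921
  t = 4.5000: CF_t = 3.150000, DF = 0.730549, PV = 2.301228
  t = 5.0000: CF_t = 3.150000, DF = 0.705503, PV = 2.222335
  t = 5.5000: CF_t = 3.150000, DF = 0.681316, PV = 2.146147
  t = 6.0000: CF_t = 3.150000, DF = 0.657959, PV = 2.072571
  t = 6.5000: CF_t = 3.150000, DF = 0.635402, PV = 2.001517
  t = 7.0000: CF_t = 3.150000, DF = 0.613619, PV = 1.932899
  t = 7.5000: CF_t = 3.150000, DF = 0.592582, PV = 1.866633
  t = 8.0000: CF_t = 3.150000, DF = 0.572267, PV = 1.802640
  t = 8.5000: CF_t = 3.150000, DF = 0.552648, PV = 1.740840
  t = 9.0000: CF_t = 3.150000, DF = 0.533701, PV = 1.681159
  t = 9.5000: CF_t = 3.150000, DF = 0.515404, PV = 1.623524
  t = 10.0000: CF_t = 103.150000, DF = 0.497735, PV = 51.341336
Price P = sum_t PV_t = 94.340673
First compute Macaulay numerator sum_t t * PV_t:
  t * PV_t at t = 0.5000: 1.521004
  t * PV_t at t = 1.0000: 2.937720
  t * PV_t at t = 1.5000: 4.255509
  t * PV_t at t = 2.0000: 5.479490
  t * PV_t at t = 2.5000: 6.614546
  t * PV_t at t = 3.0000: 7.665336
  t * PV_t at t = 3.5000: 8.636303
  t * PV_t at t = 4.0000: 9.531686
  t * PV_t at t = 4.5000: 10.355525
  t * PV_t at t = 5.0000: 11.111675
  t * PV_t at t = 5.5000: 11.803807
  t * PV_t at t = 6.0000: 12.435423
  t * PV_t at t = 6.5000: 13.009858
  t * PV_t at t = 7.0000: 13.530291
  t * PV_t at t = 7.5000: 13.999750
  t * PV_t at t = 8.0000: 14.421117
  t * PV_t at t = 8.5000: 14.797138
  t * PV_t at t = 9.0000: 15.130428
  t * PV_t at t = 9.5000: 15.423474
  t * PV_t at t = 10.0000: 513.413362
Macaulay duration D = 706.073442 / 94.340673 = 7.484295
Modified duration = D / (1 + y/m) = 7.484295 / (1 + 0.035500) = 7.227711

Answer: Modified duration = 7.2277


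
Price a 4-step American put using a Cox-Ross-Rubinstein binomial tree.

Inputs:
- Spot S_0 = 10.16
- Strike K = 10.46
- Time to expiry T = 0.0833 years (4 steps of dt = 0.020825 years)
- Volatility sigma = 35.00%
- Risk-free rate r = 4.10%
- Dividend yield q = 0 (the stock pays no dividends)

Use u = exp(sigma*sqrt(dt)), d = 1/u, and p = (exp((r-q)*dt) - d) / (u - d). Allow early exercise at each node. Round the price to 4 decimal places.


dt = T/N = 0.020825
u = exp(sigma*sqrt(dt)) = 1.051805; d = 1/u = 0.950746
p = (exp((r-q)*dt) - d) / (u - d) = 0.495828
Discount per step: exp(-r*dt) = 0.999147
Stock lattice S(k, i) with i counting down-moves:
  k=0: S(0,0) = 10.1600
  k=1: S(1,0) = 10.6863; S(1,1) = 9.6596
  k=2: S(2,0) = 11.2400; S(2,1) = 10.1600; S(2,2) = 9.1838
  k=3: S(3,0) = 11.8222; S(3,1) = 10.6863; S(3,2) = 9.6596; S(3,3) = 8.7315
  k=4: S(4,0) = 12.4347; S(4,1) = 11.2400; S(4,2) = 10.1600; S(4,3) = 9.1838; S(4,4) = 8.3014
Terminal payoffs V(N, i) = max(K - S_T, 0):
  V(4,0) = 0.000000; V(4,1) = 0.000000; V(4,2) = 0.300000; V(4,3) = 1.276188; V(4,4) = 2.158583
Backward induction: V(k, i) = exp(-r*dt) * [p * V(k+1, i) + (1-p) * V(k+1, i+1)]; then take max(V_cont, immediate exercise) for American.
  V(3,0) = exp(-r*dt) * [p*0.000000 + (1-p)*0.000000] = 0.000000; exercise = 0.000000; V(3,0) = max -> 0.000000
  V(3,1) = exp(-r*dt) * [p*0.000000 + (1-p)*0.300000] = 0.151122; exercise = 0.000000; V(3,1) = max -> 0.151122
  V(3,2) = exp(-r*dt) * [p*0.300000 + (1-p)*1.276188] = 0.791491; exercise = 0.800418; V(3,2) = max -> 0.800418
  V(3,3) = exp(-r*dt) * [p*1.276188 + (1-p)*2.158583] = 1.719598; exercise = 1.728525; V(3,3) = max -> 1.728525
  V(2,0) = exp(-r*dt) * [p*0.000000 + (1-p)*0.151122] = 0.076127; exercise = 0.000000; V(2,0) = max -> 0.076127
  V(2,1) = exp(-r*dt) * [p*0.151122 + (1-p)*0.800418] = 0.478071; exercise = 0.300000; V(2,1) = max -> 0.478071
  V(2,2) = exp(-r*dt) * [p*0.800418 + (1-p)*1.728525] = 1.267261; exercise = 1.276188; V(2,2) = max -> 1.276188
  V(1,0) = exp(-r*dt) * [p*0.076127 + (1-p)*0.478071] = 0.278538; exercise = 0.000000; V(1,0) = max -> 0.278538
  V(1,1) = exp(-r*dt) * [p*0.478071 + (1-p)*1.276188] = 0.879708; exercise = 0.800418; V(1,1) = max -> 0.879708
  V(0,0) = exp(-r*dt) * [p*0.278538 + (1-p)*0.879708] = 0.581134; exercise = 0.300000; V(0,0) = max -> 0.581134

Answer: Price = V(0,0) = 0.5811


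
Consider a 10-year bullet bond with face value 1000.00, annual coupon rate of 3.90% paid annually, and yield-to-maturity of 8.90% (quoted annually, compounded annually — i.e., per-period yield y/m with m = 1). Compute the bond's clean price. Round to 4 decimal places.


Answer: Price = 677.6999

Derivation:
Coupon per period c = face * coupon_rate / m = 39.000000
Periods per year m = 1; per-period yield y/m = 0.089000
Number of cashflows N = 10
Cashflows (t years, CF_t, discount factor 1/(1+y/m)^(m*t), PV):
  t = 1.0000: CF_t = 39.000000, DF = 0.918274, PV = 35.812672
  t = 2.0000: CF_t = 39.000000, DF = 0.843226, PV = 32.885833
  t = 3.0000: CF_t = 39.000000, DF = 0.774313, PV = 30.198194
  t = 4.0000: CF_t = 39.000000, DF = 0.711031, PV = 27.730205
  t = 5.0000: CF_t = 39.000000, DF = 0.652921, PV = 25.463917
  t = 6.0000: CF_t = 39.000000, DF = 0.599560, PV = 23.382844
  t = 7.0000: CF_t = 39.000000, DF = 0.550560, PV = 21.471849
  t = 8.0000: CF_t = 39.000000, DF = 0.505565, PV = 19.717033
  t = 9.0000: CF_t = 39.000000, DF = 0.464247, PV = 18.105632
  t = 10.0000: CF_t = 1039.000000, DF = 0.426306, PV = 442.931686
Price P = sum_t PV_t = 677.699866


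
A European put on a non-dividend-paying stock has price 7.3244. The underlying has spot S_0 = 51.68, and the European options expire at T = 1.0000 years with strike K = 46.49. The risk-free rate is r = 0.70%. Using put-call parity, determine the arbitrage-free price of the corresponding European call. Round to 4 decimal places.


Put-call parity: C - P = S_0 * exp(-qT) - K * exp(-rT).
S_0 * exp(-qT) = 51.6800 * 1.00000000 = 51.68000000
K * exp(-rT) = 46.4900 * 0.99302444 = 46.16570635
C = P + S*exp(-qT) - K*exp(-rT)
C = 7.3244 + 51.68000000 - 46.16570635 = 12.8387

Answer: Call price = 12.8387


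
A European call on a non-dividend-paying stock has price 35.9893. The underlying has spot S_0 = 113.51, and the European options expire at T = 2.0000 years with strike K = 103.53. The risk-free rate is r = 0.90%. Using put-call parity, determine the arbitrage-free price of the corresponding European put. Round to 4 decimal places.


Answer: Put price = 24.1624

Derivation:
Put-call parity: C - P = S_0 * exp(-qT) - K * exp(-rT).
S_0 * exp(-qT) = 113.5100 * 1.00000000 = 113.51000000
K * exp(-rT) = 103.5300 * 0.98216103 = 101.68313168
P = C - S*exp(-qT) + K*exp(-rT)
P = 35.9893 - 113.51000000 + 101.68313168 = 24.1624


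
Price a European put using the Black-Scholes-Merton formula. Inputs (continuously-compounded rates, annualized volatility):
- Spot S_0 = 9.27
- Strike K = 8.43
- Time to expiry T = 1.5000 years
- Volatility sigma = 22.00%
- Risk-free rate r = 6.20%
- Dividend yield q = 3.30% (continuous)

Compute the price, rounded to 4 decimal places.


Answer: Price = 0.4272

Derivation:
d1 = (ln(S/K) + (r - q + 0.5*sigma^2) * T) / (sigma * sqrt(T)) = 0.64869394
d2 = d1 - sigma * sqrt(T) = 0.37925007
exp(-rT) = 0.91119350; exp(-qT) = 0.95170516
P = K * exp(-rT) * N(-d2) - S_0 * exp(-qT) * N(-d1)
N(-d1) = 0.25826811; N(-d2) = 0.35225109
P = 8.4300 * 0.91119350 * 0.35225109 - 9.2700 * 0.95170516 * 0.25826811 = 0.4272


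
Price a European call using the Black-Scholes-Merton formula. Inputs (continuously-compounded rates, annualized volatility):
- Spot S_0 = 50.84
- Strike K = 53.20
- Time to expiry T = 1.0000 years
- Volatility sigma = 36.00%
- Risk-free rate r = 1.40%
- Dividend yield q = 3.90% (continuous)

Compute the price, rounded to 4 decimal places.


Answer: Price = 5.5930

Derivation:
d1 = (ln(S/K) + (r - q + 0.5*sigma^2) * T) / (sigma * sqrt(T)) = -0.01548597
d2 = d1 - sigma * sqrt(T) = -0.37548597
exp(-rT) = 0.98609754; exp(-qT) = 0.96175071
C = S_0 * exp(-qT) * N(d1) - K * exp(-rT) * N(d2)
N(d1) = 0.49382224; N(d2) = 0.35364954
C = 50.8400 * 0.96175071 * 0.49382224 - 53.2000 * 0.98609754 * 0.35364954 = 5.5930


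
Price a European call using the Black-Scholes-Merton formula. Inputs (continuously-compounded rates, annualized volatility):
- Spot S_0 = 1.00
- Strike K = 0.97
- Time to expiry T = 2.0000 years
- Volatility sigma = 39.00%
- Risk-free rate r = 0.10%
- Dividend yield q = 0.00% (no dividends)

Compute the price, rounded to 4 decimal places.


Answer: Price = 0.2301

Derivation:
d1 = (ln(S/K) + (r - q + 0.5*sigma^2) * T) / (sigma * sqrt(T)) = 0.33462325
d2 = d1 - sigma * sqrt(T) = -0.21692004
exp(-rT) = 0.99800200; exp(-qT) = 1.00000000
C = S_0 * exp(-qT) * N(d1) - K * exp(-rT) * N(d2)
N(d1) = 0.63104535; N(d2) = 0.41413533
C = 1.0000 * 1.00000000 * 0.63104535 - 0.9700 * 0.99800200 * 0.41413533 = 0.2301


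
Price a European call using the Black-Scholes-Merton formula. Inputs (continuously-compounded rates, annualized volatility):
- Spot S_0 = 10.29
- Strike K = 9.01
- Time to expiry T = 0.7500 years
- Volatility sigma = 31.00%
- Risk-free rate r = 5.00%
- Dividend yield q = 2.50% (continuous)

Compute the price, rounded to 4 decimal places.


Answer: Price = 1.8672

Derivation:
d1 = (ln(S/K) + (r - q + 0.5*sigma^2) * T) / (sigma * sqrt(T)) = 0.69887311
d2 = d1 - sigma * sqrt(T) = 0.43040523
exp(-rT) = 0.96319442; exp(-qT) = 0.98142469
C = S_0 * exp(-qT) * N(d1) - K * exp(-rT) * N(d2)
N(d1) = 0.75768433; N(d2) = 0.66654956
C = 10.2900 * 0.98142469 * 0.75768433 - 9.0100 * 0.96319442 * 0.66654956 = 1.8672


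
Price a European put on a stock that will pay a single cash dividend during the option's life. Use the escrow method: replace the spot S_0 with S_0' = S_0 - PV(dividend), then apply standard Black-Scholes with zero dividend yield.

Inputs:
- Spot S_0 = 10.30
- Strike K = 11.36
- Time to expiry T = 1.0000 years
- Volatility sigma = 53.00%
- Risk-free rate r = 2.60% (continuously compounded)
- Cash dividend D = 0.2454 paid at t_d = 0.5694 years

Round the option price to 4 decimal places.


PV(D) = D * exp(-r * t_d) = 0.2454 * 0.98530465 = 0.24179376
S_0' = S_0 - PV(D) = 10.3000 - 0.24179376 = 10.05820624
d1 = (ln(S_0'/K) + (r + sigma^2/2)*T) / (sigma*sqrt(T)) = 0.08441590
d2 = d1 - sigma*sqrt(T) = -0.44558410
exp(-rT) = 0.97433509
N(-d1) = 0.46636288; N(-d2) = 0.67205115
P = K * exp(-rT) * N(-d2) - S_0' * N(-d1) = 11.3600 * 0.97433509 * 0.67205115 - 10.05820624 * 0.46636288 = 2.7478

Answer: Price = 2.7478


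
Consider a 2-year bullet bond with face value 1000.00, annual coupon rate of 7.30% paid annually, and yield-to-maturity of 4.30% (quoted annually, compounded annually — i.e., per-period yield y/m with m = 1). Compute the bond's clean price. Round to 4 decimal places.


Answer: Price = 1056.3405

Derivation:
Coupon per period c = face * coupon_rate / m = 73.000000
Periods per year m = 1; per-period yield y/m = 0.043000
Number of cashflows N = 2
Cashflows (t years, CF_t, discount factor 1/(1+y/m)^(m*t), PV):
  t = 1.0000: CF_t = 73.000000, DF = 0.958773, PV = 69.990412
  t = 2.0000: CF_t = 1073.000000, DF = 0.919245, PV = 986.350128
Price P = sum_t PV_t = 1056.340540
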